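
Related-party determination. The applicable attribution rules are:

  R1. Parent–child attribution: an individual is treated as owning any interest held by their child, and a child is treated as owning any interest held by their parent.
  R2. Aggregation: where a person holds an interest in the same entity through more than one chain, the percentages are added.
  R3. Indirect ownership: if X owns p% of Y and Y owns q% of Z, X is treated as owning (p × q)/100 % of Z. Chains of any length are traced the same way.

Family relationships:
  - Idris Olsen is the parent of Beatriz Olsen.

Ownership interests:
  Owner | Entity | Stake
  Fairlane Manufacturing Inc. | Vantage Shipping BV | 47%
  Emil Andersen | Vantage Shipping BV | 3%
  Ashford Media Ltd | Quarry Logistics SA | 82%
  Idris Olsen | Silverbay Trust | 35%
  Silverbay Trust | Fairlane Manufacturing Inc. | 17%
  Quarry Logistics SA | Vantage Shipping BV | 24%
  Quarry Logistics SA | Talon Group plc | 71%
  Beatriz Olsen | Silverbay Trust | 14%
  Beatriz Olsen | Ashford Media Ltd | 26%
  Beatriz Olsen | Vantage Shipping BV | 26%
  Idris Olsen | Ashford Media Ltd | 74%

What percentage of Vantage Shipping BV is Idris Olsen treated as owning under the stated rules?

49.5951%

By parent–child attribution (R1), Idris Olsen is treated as also owning Beatriz Olsen's interest in Silverbay Trust, giving 35% + 14% = 49%.
By parent–child attribution (R1), Idris Olsen is treated as also owning Beatriz Olsen's interest in Ashford Media Ltd, giving 74% + 26% = 100%.
By parent–child attribution (R1), Idris Olsen is treated as owning Beatriz Olsen's 26% interest in Vantage Shipping BV.
Chain via Silverbay Trust → Fairlane Manufacturing Inc. (R3): 49% × 17% × 47% = 3.9151% of Vantage Shipping BV.
Chain via Ashford Media Ltd → Quarry Logistics SA (R3): 100% × 82% × 24% = 19.68% of Vantage Shipping BV.
Direct interest in Vantage Shipping BV: 26%.
Aggregating (R2): 3.9151% + 19.68% + 26% = 49.5951%.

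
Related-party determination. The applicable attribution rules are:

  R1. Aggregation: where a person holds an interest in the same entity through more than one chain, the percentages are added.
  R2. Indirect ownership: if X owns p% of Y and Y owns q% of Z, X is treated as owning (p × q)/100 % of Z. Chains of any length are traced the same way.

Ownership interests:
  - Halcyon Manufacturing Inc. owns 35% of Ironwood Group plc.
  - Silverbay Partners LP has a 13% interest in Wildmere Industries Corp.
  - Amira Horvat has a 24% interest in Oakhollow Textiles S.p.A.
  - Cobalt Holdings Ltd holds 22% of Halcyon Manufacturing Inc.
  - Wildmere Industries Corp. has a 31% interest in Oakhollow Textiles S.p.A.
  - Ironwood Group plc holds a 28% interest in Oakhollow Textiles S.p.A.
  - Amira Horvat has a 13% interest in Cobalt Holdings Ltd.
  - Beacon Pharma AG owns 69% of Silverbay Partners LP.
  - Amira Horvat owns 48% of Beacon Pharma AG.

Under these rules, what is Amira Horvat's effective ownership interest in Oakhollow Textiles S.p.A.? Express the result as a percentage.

Chain via Cobalt Holdings Ltd → Halcyon Manufacturing Inc. → Ironwood Group plc (R2): 13% × 22% × 35% × 28% = 0.28028% of Oakhollow Textiles S.p.A.
Chain via Beacon Pharma AG → Silverbay Partners LP → Wildmere Industries Corp. (R2): 48% × 69% × 13% × 31% = 1.334736% of Oakhollow Textiles S.p.A.
Direct interest in Oakhollow Textiles S.p.A: 24%.
Aggregating (R1): 0.28028% + 1.334736% + 24% = 25.615016%.

25.615016%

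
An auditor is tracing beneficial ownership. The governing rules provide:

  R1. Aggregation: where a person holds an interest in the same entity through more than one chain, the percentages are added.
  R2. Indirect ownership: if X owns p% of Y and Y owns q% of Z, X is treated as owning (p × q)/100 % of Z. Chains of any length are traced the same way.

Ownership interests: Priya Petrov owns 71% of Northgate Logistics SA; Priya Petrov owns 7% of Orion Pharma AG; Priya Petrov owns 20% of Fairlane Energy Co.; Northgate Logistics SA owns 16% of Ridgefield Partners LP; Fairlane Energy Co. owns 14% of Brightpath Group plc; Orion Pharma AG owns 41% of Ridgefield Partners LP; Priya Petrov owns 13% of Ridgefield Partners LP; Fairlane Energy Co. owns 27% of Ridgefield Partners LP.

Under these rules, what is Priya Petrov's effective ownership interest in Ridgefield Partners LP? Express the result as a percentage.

Chain via Orion Pharma AG (R2): 7% × 41% = 2.87% of Ridgefield Partners LP.
Chain via Northgate Logistics SA (R2): 71% × 16% = 11.36% of Ridgefield Partners LP.
Chain via Fairlane Energy Co. (R2): 20% × 27% = 5.4% of Ridgefield Partners LP.
Direct interest in Ridgefield Partners LP: 13%.
Aggregating (R1): 2.87% + 11.36% + 5.4% + 13% = 32.63%.

32.63%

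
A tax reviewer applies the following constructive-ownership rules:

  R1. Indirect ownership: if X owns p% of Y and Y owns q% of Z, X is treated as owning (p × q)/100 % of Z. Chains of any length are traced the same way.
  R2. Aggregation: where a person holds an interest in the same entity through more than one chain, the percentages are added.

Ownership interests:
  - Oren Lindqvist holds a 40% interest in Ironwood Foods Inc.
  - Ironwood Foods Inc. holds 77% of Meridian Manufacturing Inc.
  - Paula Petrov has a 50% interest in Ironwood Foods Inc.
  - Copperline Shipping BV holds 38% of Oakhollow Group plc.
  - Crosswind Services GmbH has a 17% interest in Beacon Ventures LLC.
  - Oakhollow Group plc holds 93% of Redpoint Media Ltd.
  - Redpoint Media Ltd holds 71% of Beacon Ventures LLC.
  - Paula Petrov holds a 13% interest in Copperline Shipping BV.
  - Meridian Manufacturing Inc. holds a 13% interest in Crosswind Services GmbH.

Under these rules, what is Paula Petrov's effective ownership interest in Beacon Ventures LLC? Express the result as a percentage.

4.112732%

Chain via Copperline Shipping BV → Oakhollow Group plc → Redpoint Media Ltd (R1): 13% × 38% × 93% × 71% = 3.261882% of Beacon Ventures LLC.
Chain via Ironwood Foods Inc. → Meridian Manufacturing Inc. → Crosswind Services GmbH (R1): 50% × 77% × 13% × 17% = 0.85085% of Beacon Ventures LLC.
Aggregating (R2): 3.261882% + 0.85085% = 4.112732%.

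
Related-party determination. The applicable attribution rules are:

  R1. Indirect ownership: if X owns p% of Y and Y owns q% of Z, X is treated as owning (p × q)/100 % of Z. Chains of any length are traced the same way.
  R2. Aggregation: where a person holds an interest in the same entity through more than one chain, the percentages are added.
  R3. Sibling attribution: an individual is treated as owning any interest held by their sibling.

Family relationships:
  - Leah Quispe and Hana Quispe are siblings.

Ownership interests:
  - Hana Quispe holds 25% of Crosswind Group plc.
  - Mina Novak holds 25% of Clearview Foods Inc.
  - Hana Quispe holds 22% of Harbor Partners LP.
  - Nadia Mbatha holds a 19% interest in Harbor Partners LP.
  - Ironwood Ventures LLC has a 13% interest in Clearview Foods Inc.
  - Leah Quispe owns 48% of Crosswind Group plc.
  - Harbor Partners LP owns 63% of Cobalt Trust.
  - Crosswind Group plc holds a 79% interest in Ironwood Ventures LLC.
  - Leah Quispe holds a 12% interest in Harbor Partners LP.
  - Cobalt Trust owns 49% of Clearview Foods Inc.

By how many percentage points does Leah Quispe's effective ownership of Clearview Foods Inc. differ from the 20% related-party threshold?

2.0071

By sibling attribution (R3), Leah Quispe is treated as also owning Hana Quispe's interest in Harbor Partners LP, giving 12% + 22% = 34%.
By sibling attribution (R3), Leah Quispe is treated as also owning Hana Quispe's interest in Crosswind Group plc, giving 48% + 25% = 73%.
Chain via Harbor Partners LP → Cobalt Trust (R1): 34% × 63% × 49% = 10.4958% of Clearview Foods Inc.
Chain via Crosswind Group plc → Ironwood Ventures LLC (R1): 73% × 79% × 13% = 7.4971% of Clearview Foods Inc.
Aggregating (R2): 10.4958% + 7.4971% = 17.9929%.
17.9929% falls short of the 20% threshold by 2.0071 percentage points.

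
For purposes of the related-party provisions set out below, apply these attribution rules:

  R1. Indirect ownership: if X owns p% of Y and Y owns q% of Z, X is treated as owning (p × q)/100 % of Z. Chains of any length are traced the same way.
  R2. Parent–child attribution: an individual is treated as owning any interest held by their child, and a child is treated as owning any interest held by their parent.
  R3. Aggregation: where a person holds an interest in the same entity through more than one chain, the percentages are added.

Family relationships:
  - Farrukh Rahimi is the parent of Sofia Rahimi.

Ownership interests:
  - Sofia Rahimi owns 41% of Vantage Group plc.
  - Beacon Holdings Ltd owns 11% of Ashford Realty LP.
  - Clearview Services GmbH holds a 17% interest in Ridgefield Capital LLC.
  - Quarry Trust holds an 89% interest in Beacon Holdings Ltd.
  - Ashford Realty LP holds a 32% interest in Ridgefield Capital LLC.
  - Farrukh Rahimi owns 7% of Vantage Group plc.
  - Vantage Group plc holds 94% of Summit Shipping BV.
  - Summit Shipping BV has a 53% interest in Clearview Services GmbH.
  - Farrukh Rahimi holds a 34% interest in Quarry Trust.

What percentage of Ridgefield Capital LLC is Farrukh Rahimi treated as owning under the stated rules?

5.130464%

By parent–child attribution (R2), Farrukh Rahimi is treated as also owning Sofia Rahimi's interest in Vantage Group plc, giving 7% + 41% = 48%.
Chain via Vantage Group plc → Summit Shipping BV → Clearview Services GmbH (R1): 48% × 94% × 53% × 17% = 4.065312% of Ridgefield Capital LLC.
Chain via Quarry Trust → Beacon Holdings Ltd → Ashford Realty LP (R1): 34% × 89% × 11% × 32% = 1.065152% of Ridgefield Capital LLC.
Aggregating (R3): 4.065312% + 1.065152% = 5.130464%.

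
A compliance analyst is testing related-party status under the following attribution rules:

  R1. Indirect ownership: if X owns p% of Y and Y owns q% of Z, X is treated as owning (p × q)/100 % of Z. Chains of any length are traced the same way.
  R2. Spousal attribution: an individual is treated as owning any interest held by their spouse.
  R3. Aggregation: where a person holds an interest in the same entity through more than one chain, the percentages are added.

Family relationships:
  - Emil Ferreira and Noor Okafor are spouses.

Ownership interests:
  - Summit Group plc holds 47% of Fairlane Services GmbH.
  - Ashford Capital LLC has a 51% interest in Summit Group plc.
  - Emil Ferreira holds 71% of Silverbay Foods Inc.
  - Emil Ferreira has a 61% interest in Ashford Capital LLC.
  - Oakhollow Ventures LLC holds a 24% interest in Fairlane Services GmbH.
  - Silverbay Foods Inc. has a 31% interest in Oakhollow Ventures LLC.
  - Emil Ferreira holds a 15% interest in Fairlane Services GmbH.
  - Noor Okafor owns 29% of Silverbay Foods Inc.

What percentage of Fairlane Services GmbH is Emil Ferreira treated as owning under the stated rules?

37.0617%

By spousal attribution (R2), Emil Ferreira is treated as also owning Noor Okafor's interest in Silverbay Foods Inc, giving 71% + 29% = 100%.
Chain via Silverbay Foods Inc. → Oakhollow Ventures LLC (R1): 100% × 31% × 24% = 7.44% of Fairlane Services GmbH.
Chain via Ashford Capital LLC → Summit Group plc (R1): 61% × 51% × 47% = 14.6217% of Fairlane Services GmbH.
Direct interest in Fairlane Services GmbH: 15%.
Aggregating (R3): 7.44% + 14.6217% + 15% = 37.0617%.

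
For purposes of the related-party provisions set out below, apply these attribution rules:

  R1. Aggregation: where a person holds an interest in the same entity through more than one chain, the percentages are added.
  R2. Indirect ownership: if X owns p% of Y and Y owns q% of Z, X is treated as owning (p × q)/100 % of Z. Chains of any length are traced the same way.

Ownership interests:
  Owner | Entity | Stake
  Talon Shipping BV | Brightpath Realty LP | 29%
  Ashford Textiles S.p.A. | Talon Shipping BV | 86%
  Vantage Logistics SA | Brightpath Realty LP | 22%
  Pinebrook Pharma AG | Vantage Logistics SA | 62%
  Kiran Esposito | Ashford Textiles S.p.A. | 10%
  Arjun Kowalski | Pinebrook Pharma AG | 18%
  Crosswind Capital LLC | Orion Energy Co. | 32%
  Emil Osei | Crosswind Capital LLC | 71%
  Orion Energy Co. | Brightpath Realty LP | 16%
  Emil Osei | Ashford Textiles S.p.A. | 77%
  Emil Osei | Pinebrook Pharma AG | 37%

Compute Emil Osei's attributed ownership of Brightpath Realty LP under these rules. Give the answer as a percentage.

Chain via Crosswind Capital LLC → Orion Energy Co. (R2): 71% × 32% × 16% = 3.6352% of Brightpath Realty LP.
Chain via Pinebrook Pharma AG → Vantage Logistics SA (R2): 37% × 62% × 22% = 5.0468% of Brightpath Realty LP.
Chain via Ashford Textiles S.p.A. → Talon Shipping BV (R2): 77% × 86% × 29% = 19.2038% of Brightpath Realty LP.
Aggregating (R1): 3.6352% + 5.0468% + 19.2038% = 27.8858%.

27.8858%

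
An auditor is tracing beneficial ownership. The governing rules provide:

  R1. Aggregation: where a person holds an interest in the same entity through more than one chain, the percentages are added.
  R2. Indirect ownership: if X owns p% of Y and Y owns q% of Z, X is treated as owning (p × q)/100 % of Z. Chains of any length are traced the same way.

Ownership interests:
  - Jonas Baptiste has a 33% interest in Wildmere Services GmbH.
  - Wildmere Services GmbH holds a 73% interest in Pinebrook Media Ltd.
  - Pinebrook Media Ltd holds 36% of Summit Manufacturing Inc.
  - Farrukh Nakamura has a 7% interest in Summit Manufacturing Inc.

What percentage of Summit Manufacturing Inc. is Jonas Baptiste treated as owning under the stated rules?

Chain via Wildmere Services GmbH → Pinebrook Media Ltd (R2): 33% × 73% × 36% = 8.6724% of Summit Manufacturing Inc.

8.6724%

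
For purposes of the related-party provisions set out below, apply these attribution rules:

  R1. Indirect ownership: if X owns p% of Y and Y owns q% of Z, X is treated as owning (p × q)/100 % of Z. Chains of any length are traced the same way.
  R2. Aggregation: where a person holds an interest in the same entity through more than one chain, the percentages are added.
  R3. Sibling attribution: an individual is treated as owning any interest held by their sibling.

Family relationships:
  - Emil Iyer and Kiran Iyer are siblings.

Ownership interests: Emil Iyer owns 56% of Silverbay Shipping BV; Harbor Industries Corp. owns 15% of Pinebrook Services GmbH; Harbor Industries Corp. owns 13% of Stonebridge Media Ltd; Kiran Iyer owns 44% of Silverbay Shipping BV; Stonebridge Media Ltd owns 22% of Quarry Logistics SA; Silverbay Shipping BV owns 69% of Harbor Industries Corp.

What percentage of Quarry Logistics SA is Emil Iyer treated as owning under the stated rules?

By sibling attribution (R3), Emil Iyer is treated as also owning Kiran Iyer's interest in Silverbay Shipping BV, giving 56% + 44% = 100%.
Chain via Silverbay Shipping BV → Harbor Industries Corp. → Stonebridge Media Ltd (R1): 100% × 69% × 13% × 22% = 1.9734% of Quarry Logistics SA.

1.9734%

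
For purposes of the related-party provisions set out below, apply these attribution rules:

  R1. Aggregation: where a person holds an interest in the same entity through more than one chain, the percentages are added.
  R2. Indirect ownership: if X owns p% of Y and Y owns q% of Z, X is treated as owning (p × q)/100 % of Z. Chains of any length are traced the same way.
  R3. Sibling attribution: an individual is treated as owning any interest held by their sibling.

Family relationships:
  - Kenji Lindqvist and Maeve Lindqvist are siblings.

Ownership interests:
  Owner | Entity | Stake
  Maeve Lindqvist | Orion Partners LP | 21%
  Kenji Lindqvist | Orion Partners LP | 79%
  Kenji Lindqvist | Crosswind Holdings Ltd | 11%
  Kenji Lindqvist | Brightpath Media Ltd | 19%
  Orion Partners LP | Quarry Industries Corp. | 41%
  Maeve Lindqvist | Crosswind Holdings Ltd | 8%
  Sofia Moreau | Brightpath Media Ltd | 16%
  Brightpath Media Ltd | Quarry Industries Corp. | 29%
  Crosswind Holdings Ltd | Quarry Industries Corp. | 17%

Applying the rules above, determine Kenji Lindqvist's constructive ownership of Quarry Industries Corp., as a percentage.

By sibling attribution (R3), Kenji Lindqvist is treated as also owning Maeve Lindqvist's interest in Crosswind Holdings Ltd, giving 11% + 8% = 19%.
By sibling attribution (R3), Kenji Lindqvist is treated as also owning Maeve Lindqvist's interest in Orion Partners LP, giving 79% + 21% = 100%.
Chain via Brightpath Media Ltd (R2): 19% × 29% = 5.51% of Quarry Industries Corp.
Chain via Crosswind Holdings Ltd (R2): 19% × 17% = 3.23% of Quarry Industries Corp.
Chain via Orion Partners LP (R2): 100% × 41% = 41% of Quarry Industries Corp.
Aggregating (R1): 5.51% + 3.23% + 41% = 49.74%.

49.74%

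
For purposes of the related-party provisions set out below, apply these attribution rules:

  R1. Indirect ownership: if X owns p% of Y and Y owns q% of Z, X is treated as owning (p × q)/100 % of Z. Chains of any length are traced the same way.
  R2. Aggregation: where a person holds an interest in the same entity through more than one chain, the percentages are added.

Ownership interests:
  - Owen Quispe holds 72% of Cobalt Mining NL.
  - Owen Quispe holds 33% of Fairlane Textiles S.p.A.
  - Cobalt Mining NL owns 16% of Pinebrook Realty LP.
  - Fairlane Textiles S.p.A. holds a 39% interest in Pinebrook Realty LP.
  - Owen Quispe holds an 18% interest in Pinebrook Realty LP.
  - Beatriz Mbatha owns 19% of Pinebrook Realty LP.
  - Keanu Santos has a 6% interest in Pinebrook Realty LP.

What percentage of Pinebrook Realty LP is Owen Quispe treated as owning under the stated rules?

42.39%

Chain via Fairlane Textiles S.p.A. (R1): 33% × 39% = 12.87% of Pinebrook Realty LP.
Chain via Cobalt Mining NL (R1): 72% × 16% = 11.52% of Pinebrook Realty LP.
Direct interest in Pinebrook Realty LP: 18%.
Aggregating (R2): 12.87% + 11.52% + 18% = 42.39%.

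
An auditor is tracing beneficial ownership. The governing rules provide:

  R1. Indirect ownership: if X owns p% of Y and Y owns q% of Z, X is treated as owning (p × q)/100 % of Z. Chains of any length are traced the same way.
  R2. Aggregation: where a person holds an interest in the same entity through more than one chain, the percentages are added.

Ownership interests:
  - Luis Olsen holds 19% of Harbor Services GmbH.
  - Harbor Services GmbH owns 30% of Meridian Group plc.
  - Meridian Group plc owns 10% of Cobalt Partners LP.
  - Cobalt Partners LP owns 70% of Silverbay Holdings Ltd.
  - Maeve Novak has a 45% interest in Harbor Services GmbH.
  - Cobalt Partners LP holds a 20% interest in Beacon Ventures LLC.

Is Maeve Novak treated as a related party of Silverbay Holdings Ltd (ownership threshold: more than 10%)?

Chain via Harbor Services GmbH → Meridian Group plc → Cobalt Partners LP (R1): 45% × 30% × 10% × 70% = 0.945% of Silverbay Holdings Ltd.
0.945% does not exceed the 10% threshold, so Maeve is not a related party to Silverbay Holdings Ltd.

No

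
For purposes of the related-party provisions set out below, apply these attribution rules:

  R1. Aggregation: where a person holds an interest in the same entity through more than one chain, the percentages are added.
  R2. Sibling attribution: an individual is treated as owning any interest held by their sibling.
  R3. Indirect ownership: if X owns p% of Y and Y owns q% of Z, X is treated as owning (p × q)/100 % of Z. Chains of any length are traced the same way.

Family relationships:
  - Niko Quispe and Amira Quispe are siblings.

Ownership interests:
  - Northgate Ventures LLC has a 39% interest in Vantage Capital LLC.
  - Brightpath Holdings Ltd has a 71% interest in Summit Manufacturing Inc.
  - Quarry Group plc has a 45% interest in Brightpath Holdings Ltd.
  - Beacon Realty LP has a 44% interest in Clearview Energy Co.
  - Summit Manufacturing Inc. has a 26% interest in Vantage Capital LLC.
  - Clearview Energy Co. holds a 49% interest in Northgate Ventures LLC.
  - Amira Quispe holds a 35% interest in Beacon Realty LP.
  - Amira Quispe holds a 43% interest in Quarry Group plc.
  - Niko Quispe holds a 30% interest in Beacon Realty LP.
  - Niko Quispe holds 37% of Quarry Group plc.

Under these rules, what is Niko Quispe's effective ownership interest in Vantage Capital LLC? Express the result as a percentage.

By sibling attribution (R2), Niko Quispe is treated as also owning Amira Quispe's interest in Quarry Group plc, giving 37% + 43% = 80%.
By sibling attribution (R2), Niko Quispe is treated as also owning Amira Quispe's interest in Beacon Realty LP, giving 30% + 35% = 65%.
Chain via Quarry Group plc → Brightpath Holdings Ltd → Summit Manufacturing Inc. (R3): 80% × 45% × 71% × 26% = 6.6456% of Vantage Capital LLC.
Chain via Beacon Realty LP → Clearview Energy Co. → Northgate Ventures LLC (R3): 65% × 44% × 49% × 39% = 5.46546% of Vantage Capital LLC.
Aggregating (R1): 6.6456% + 5.46546% = 12.11106%.

12.11106%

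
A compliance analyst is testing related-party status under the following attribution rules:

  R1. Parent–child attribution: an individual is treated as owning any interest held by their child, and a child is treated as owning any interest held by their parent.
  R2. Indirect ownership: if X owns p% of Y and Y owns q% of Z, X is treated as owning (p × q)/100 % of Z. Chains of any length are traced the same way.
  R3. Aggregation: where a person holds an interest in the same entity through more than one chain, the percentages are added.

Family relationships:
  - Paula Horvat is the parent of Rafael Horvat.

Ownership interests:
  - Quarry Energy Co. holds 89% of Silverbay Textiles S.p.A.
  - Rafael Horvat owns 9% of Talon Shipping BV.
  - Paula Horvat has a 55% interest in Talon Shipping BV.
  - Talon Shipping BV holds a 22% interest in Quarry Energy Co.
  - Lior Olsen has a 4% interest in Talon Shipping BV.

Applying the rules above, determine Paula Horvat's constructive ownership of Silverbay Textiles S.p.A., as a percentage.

12.5312%

By parent–child attribution (R1), Paula Horvat is treated as also owning Rafael Horvat's interest in Talon Shipping BV, giving 55% + 9% = 64%.
Chain via Talon Shipping BV → Quarry Energy Co. (R2): 64% × 22% × 89% = 12.5312% of Silverbay Textiles S.p.A.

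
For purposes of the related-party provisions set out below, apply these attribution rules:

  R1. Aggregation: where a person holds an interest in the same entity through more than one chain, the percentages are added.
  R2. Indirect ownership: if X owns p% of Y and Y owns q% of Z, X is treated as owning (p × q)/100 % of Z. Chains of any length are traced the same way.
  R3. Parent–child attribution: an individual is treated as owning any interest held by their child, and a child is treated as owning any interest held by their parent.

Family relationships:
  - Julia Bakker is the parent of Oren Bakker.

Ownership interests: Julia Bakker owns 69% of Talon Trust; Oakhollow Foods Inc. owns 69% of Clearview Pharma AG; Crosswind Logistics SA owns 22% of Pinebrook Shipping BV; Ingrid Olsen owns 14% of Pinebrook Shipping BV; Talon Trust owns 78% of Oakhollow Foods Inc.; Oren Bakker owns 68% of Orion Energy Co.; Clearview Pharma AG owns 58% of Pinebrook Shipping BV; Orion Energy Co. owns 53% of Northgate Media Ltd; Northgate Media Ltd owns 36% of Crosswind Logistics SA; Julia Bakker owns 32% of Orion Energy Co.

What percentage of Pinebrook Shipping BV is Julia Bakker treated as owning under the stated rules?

By parent–child attribution (R3), Julia Bakker is treated as also owning Oren Bakker's interest in Orion Energy Co, giving 32% + 68% = 100%.
Chain via Talon Trust → Oakhollow Foods Inc. → Clearview Pharma AG (R2): 69% × 78% × 69% × 58% = 21.538764% of Pinebrook Shipping BV.
Chain via Orion Energy Co. → Northgate Media Ltd → Crosswind Logistics SA (R2): 100% × 53% × 36% × 22% = 4.1976% of Pinebrook Shipping BV.
Aggregating (R1): 21.538764% + 4.1976% = 25.736364%.

25.736364%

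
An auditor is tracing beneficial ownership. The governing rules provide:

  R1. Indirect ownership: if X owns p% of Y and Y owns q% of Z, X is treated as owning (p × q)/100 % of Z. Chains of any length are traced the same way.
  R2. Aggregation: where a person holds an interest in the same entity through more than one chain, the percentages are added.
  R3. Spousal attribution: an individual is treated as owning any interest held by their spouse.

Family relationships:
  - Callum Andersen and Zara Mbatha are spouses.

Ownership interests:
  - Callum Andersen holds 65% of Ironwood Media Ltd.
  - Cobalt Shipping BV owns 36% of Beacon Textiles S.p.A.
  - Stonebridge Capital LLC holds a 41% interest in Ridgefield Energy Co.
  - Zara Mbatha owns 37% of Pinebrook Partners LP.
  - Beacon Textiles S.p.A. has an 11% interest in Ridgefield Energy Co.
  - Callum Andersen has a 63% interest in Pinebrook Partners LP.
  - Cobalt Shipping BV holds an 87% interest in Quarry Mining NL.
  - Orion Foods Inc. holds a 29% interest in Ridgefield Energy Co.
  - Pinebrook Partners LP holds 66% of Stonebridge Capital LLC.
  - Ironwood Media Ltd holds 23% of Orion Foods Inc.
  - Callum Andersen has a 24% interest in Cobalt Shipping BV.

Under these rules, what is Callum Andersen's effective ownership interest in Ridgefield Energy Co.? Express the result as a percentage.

By spousal attribution (R3), Callum Andersen is treated as also owning Zara Mbatha's interest in Pinebrook Partners LP, giving 63% + 37% = 100%.
Chain via Ironwood Media Ltd → Orion Foods Inc. (R1): 65% × 23% × 29% = 4.3355% of Ridgefield Energy Co.
Chain via Cobalt Shipping BV → Beacon Textiles S.p.A. (R1): 24% × 36% × 11% = 0.9504% of Ridgefield Energy Co.
Chain via Pinebrook Partners LP → Stonebridge Capital LLC (R1): 100% × 66% × 41% = 27.06% of Ridgefield Energy Co.
Aggregating (R2): 4.3355% + 0.9504% + 27.06% = 32.3459%.

32.3459%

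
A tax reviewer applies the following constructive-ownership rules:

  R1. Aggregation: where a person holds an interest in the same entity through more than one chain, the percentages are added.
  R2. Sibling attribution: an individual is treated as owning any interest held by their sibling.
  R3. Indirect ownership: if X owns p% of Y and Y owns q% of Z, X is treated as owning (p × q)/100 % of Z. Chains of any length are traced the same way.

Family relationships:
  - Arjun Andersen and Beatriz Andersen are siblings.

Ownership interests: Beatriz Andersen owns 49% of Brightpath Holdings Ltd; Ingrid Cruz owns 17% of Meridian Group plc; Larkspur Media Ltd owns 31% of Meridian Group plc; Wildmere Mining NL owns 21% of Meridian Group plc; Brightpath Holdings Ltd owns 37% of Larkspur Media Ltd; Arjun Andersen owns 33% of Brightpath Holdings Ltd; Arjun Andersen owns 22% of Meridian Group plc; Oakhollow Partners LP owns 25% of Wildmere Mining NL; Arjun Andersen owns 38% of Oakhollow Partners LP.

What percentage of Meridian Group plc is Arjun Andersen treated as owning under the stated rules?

By sibling attribution (R2), Arjun Andersen is treated as also owning Beatriz Andersen's interest in Brightpath Holdings Ltd, giving 33% + 49% = 82%.
Chain via Brightpath Holdings Ltd → Larkspur Media Ltd (R3): 82% × 37% × 31% = 9.4054% of Meridian Group plc.
Chain via Oakhollow Partners LP → Wildmere Mining NL (R3): 38% × 25% × 21% = 1.995% of Meridian Group plc.
Direct interest in Meridian Group plc: 22%.
Aggregating (R1): 9.4054% + 1.995% + 22% = 33.4004%.

33.4004%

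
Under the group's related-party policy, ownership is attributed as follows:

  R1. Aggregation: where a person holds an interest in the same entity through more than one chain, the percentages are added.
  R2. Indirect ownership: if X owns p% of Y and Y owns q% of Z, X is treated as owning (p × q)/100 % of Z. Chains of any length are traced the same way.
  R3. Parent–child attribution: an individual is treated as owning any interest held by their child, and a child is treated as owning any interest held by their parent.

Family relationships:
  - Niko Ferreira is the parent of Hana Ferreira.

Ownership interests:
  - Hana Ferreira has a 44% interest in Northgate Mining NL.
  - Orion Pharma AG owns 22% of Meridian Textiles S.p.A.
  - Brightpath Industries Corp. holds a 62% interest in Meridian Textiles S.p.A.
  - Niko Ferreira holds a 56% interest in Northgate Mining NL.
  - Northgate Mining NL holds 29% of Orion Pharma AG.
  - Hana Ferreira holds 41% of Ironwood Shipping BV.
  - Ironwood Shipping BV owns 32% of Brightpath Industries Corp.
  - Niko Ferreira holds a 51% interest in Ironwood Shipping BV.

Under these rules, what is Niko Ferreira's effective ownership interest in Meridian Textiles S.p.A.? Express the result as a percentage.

24.6328%

By parent–child attribution (R3), Niko Ferreira is treated as also owning Hana Ferreira's interest in Northgate Mining NL, giving 56% + 44% = 100%.
By parent–child attribution (R3), Niko Ferreira is treated as also owning Hana Ferreira's interest in Ironwood Shipping BV, giving 51% + 41% = 92%.
Chain via Northgate Mining NL → Orion Pharma AG (R2): 100% × 29% × 22% = 6.38% of Meridian Textiles S.p.A.
Chain via Ironwood Shipping BV → Brightpath Industries Corp. (R2): 92% × 32% × 62% = 18.2528% of Meridian Textiles S.p.A.
Aggregating (R1): 6.38% + 18.2528% = 24.6328%.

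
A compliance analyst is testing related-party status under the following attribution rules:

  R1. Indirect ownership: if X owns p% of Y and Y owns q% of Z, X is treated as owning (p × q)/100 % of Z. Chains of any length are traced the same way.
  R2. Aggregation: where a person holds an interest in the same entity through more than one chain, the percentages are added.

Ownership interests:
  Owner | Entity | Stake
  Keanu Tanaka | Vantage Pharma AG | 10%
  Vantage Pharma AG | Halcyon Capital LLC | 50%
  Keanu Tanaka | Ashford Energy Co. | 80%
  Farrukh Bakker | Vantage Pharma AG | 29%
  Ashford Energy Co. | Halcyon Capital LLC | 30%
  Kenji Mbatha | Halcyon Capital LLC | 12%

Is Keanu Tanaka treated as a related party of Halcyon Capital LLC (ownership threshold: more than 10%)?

Chain via Ashford Energy Co. (R1): 80% × 30% = 24% of Halcyon Capital LLC.
Chain via Vantage Pharma AG (R1): 10% × 50% = 5% of Halcyon Capital LLC.
Aggregating (R2): 24% + 5% = 29%.
29% exceeds the 10% threshold, so Keanu is a related party to Halcyon Capital LLC.

Yes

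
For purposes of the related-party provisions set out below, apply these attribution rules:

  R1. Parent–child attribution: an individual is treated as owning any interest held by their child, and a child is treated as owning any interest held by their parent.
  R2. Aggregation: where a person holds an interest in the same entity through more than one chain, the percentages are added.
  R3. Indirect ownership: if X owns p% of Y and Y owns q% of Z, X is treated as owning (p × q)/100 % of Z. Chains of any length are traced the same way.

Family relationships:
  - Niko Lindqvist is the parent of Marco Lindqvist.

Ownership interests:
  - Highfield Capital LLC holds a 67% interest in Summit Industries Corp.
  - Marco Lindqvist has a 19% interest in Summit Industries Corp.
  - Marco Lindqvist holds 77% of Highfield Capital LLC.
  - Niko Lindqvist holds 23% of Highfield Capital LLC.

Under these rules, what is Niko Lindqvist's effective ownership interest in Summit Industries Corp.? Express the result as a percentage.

By parent–child attribution (R1), Niko Lindqvist is treated as also owning Marco Lindqvist's interest in Highfield Capital LLC, giving 23% + 77% = 100%.
By parent–child attribution (R1), Niko Lindqvist is treated as owning Marco Lindqvist's 19% interest in Summit Industries Corp.
Chain via Highfield Capital LLC (R3): 100% × 67% = 67% of Summit Industries Corp.
Direct interest in Summit Industries Corp: 19%.
Aggregating (R2): 67% + 19% = 86%.

86%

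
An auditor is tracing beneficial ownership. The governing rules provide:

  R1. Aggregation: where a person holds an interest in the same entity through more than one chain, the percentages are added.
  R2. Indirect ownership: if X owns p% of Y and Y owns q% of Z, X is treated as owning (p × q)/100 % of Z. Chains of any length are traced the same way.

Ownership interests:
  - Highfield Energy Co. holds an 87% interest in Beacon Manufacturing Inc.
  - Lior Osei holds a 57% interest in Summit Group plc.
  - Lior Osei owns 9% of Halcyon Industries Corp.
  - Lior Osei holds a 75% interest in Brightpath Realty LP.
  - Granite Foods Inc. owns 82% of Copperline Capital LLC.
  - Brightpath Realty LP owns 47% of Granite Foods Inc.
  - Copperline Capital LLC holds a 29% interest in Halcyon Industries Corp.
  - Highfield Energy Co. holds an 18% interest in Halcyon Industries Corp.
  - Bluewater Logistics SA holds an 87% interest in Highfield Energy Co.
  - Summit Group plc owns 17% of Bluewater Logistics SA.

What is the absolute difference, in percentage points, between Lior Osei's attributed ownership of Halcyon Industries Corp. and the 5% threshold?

Chain via Summit Group plc → Bluewater Logistics SA → Highfield Energy Co. (R2): 57% × 17% × 87% × 18% = 1.517454% of Halcyon Industries Corp.
Chain via Brightpath Realty LP → Granite Foods Inc. → Copperline Capital LLC (R2): 75% × 47% × 82% × 29% = 8.38245% of Halcyon Industries Corp.
Direct interest in Halcyon Industries Corp: 9%.
Aggregating (R1): 1.517454% + 8.38245% + 9% = 18.899904%.
18.899904% exceeds the 5% threshold by 13.899904 percentage points.

13.899904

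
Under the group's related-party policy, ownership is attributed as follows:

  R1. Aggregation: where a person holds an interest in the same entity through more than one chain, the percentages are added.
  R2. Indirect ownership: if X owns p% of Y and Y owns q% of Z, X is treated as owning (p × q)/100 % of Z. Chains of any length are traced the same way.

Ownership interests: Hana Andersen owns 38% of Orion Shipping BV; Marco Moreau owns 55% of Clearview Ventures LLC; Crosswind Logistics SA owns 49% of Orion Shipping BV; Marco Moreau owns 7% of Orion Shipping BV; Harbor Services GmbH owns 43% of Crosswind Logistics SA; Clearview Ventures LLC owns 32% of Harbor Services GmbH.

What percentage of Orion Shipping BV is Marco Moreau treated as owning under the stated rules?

10.70832%

Chain via Clearview Ventures LLC → Harbor Services GmbH → Crosswind Logistics SA (R2): 55% × 32% × 43% × 49% = 3.70832% of Orion Shipping BV.
Direct interest in Orion Shipping BV: 7%.
Aggregating (R1): 3.70832% + 7% = 10.70832%.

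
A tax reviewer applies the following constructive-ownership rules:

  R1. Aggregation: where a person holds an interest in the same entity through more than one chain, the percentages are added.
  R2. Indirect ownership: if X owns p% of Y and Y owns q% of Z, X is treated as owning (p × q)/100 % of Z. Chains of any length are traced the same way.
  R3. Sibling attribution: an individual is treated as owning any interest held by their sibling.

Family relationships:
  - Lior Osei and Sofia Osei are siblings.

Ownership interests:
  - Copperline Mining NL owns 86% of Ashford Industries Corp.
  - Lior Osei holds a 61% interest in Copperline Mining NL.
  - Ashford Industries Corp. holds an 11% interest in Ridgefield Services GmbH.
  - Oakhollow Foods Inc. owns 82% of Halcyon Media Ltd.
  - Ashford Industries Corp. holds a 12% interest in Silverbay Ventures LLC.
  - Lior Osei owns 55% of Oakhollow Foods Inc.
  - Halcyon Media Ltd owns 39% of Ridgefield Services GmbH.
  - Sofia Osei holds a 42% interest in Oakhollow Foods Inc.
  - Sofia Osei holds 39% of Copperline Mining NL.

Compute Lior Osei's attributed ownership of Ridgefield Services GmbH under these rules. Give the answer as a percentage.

40.4806%

By sibling attribution (R3), Lior Osei is treated as also owning Sofia Osei's interest in Copperline Mining NL, giving 61% + 39% = 100%.
By sibling attribution (R3), Lior Osei is treated as also owning Sofia Osei's interest in Oakhollow Foods Inc, giving 55% + 42% = 97%.
Chain via Copperline Mining NL → Ashford Industries Corp. (R2): 100% × 86% × 11% = 9.46% of Ridgefield Services GmbH.
Chain via Oakhollow Foods Inc. → Halcyon Media Ltd (R2): 97% × 82% × 39% = 31.0206% of Ridgefield Services GmbH.
Aggregating (R1): 9.46% + 31.0206% = 40.4806%.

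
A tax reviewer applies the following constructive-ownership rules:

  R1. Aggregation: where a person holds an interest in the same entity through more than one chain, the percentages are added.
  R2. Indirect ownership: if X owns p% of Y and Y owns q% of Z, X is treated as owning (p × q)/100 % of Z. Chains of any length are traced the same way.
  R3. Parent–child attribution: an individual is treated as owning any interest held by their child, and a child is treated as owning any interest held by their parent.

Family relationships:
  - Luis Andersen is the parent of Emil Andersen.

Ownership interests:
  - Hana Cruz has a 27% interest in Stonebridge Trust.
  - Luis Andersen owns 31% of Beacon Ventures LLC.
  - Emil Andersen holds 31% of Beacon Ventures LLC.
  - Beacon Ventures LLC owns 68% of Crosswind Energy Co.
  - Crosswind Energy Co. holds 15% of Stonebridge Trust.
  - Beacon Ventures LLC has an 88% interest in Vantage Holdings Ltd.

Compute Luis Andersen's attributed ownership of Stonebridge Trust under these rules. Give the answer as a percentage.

6.324%

By parent–child attribution (R3), Luis Andersen is treated as also owning Emil Andersen's interest in Beacon Ventures LLC, giving 31% + 31% = 62%.
Chain via Beacon Ventures LLC → Crosswind Energy Co. (R2): 62% × 68% × 15% = 6.324% of Stonebridge Trust.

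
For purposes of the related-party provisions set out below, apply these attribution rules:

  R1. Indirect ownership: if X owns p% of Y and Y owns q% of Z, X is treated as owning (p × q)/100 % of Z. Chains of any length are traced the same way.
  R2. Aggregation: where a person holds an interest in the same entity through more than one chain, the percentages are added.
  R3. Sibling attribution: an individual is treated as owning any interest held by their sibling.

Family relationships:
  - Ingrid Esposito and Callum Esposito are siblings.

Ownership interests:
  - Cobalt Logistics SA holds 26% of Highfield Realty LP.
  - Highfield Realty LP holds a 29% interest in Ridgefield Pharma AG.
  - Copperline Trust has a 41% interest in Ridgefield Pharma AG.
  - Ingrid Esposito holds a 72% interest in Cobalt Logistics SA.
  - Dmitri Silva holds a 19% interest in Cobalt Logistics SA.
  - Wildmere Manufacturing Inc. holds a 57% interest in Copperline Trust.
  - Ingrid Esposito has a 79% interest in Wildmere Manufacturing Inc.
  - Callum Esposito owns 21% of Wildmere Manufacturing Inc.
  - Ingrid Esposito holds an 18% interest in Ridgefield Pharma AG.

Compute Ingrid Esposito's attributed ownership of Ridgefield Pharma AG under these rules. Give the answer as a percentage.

By sibling attribution (R3), Ingrid Esposito is treated as also owning Callum Esposito's interest in Wildmere Manufacturing Inc, giving 79% + 21% = 100%.
Chain via Cobalt Logistics SA → Highfield Realty LP (R1): 72% × 26% × 29% = 5.4288% of Ridgefield Pharma AG.
Chain via Wildmere Manufacturing Inc. → Copperline Trust (R1): 100% × 57% × 41% = 23.37% of Ridgefield Pharma AG.
Direct interest in Ridgefield Pharma AG: 18%.
Aggregating (R2): 5.4288% + 23.37% + 18% = 46.7988%.

46.7988%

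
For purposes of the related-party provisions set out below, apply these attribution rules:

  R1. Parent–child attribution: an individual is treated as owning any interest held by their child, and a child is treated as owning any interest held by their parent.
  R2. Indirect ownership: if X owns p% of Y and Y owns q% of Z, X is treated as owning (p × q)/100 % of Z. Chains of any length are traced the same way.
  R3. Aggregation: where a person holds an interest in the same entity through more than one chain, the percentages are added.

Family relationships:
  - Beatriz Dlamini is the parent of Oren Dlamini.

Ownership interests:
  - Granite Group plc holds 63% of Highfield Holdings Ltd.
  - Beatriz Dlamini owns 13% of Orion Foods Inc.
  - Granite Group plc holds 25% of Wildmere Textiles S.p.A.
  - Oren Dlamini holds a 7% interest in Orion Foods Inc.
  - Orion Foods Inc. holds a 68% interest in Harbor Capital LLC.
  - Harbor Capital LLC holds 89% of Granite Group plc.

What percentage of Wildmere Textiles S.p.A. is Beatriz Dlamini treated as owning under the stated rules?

3.026%

By parent–child attribution (R1), Beatriz Dlamini is treated as also owning Oren Dlamini's interest in Orion Foods Inc, giving 13% + 7% = 20%.
Chain via Orion Foods Inc. → Harbor Capital LLC → Granite Group plc (R2): 20% × 68% × 89% × 25% = 3.026% of Wildmere Textiles S.p.A.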